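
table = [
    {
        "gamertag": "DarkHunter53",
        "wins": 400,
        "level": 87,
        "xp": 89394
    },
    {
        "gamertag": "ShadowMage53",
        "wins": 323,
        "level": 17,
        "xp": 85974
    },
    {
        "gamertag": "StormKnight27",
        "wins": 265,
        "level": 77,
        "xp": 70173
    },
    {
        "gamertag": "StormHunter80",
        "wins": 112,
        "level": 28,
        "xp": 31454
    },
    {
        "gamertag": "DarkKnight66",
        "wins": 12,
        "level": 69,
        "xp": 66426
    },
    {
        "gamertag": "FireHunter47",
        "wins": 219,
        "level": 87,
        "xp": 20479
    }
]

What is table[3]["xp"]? 31454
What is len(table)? 6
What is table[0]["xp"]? 89394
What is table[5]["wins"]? 219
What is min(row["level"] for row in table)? 17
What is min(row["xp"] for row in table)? 20479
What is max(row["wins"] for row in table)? 400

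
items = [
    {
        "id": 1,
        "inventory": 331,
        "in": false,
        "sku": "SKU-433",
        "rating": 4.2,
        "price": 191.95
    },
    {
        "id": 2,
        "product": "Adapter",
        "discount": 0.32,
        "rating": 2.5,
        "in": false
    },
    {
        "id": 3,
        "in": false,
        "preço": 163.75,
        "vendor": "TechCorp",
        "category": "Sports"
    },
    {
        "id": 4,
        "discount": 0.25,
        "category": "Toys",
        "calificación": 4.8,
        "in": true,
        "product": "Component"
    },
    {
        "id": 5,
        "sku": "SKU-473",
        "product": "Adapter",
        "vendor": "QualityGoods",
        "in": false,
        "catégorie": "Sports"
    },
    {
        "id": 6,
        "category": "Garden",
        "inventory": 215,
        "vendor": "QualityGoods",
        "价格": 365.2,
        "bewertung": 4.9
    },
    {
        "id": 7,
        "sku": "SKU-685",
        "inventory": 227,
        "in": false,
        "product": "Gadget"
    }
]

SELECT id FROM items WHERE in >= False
[1, 2, 3, 4, 5, 7]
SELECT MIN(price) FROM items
191.95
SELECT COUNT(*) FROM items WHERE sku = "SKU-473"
1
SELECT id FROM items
[1, 2, 3, 4, 5, 6, 7]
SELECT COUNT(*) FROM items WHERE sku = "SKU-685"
1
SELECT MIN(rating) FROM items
2.5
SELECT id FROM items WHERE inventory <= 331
[1, 6, 7]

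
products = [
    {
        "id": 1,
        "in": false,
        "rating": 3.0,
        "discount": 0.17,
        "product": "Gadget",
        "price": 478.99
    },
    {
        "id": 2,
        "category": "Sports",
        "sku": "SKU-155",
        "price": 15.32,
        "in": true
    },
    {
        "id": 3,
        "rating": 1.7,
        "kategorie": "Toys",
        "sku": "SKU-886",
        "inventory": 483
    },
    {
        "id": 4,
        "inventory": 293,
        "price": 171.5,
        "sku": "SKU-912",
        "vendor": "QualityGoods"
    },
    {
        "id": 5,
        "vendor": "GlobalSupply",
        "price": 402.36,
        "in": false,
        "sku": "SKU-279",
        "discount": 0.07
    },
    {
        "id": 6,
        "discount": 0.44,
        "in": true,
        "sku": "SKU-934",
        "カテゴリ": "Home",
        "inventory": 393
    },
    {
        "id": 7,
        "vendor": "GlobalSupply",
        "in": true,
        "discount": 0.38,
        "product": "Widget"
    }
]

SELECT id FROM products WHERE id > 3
[4, 5, 6, 7]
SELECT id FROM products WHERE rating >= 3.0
[1]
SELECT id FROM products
[1, 2, 3, 4, 5, 6, 7]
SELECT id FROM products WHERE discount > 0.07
[1, 6, 7]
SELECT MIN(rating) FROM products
1.7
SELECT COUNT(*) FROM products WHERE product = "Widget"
1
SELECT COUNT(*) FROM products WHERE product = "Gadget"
1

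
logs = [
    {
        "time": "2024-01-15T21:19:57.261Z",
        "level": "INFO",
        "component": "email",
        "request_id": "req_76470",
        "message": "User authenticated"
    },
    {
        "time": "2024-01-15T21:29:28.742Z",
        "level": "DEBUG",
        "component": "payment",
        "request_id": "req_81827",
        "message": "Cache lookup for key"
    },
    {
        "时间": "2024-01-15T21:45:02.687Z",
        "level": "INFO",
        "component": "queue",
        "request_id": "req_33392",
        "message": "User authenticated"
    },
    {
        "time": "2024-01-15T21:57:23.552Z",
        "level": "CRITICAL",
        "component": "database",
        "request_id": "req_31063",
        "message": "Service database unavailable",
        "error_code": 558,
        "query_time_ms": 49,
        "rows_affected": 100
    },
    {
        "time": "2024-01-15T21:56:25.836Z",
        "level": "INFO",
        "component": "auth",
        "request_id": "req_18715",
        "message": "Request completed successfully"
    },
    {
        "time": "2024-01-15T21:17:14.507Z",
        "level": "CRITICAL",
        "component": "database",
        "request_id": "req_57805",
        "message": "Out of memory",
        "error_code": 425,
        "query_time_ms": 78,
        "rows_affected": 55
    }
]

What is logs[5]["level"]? "CRITICAL"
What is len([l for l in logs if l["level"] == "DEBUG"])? 1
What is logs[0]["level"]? "INFO"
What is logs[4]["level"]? "INFO"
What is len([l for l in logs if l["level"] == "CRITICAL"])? 2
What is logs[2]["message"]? "User authenticated"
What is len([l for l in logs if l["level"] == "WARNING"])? 0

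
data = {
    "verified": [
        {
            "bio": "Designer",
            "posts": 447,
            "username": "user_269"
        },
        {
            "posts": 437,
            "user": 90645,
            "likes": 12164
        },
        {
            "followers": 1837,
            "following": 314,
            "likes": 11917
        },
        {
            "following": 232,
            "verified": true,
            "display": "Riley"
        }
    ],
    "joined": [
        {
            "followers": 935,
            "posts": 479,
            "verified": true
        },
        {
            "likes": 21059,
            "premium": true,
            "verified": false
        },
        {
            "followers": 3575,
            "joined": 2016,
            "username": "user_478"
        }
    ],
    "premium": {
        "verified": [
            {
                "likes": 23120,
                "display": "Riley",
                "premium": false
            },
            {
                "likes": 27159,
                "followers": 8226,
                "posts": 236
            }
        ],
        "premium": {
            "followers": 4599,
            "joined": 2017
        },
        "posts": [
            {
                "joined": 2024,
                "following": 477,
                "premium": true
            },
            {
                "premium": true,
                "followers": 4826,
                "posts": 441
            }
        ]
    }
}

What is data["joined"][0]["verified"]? True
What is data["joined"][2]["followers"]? 3575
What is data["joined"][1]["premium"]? True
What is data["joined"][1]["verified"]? False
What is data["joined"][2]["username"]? "user_478"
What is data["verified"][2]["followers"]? 1837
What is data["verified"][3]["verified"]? True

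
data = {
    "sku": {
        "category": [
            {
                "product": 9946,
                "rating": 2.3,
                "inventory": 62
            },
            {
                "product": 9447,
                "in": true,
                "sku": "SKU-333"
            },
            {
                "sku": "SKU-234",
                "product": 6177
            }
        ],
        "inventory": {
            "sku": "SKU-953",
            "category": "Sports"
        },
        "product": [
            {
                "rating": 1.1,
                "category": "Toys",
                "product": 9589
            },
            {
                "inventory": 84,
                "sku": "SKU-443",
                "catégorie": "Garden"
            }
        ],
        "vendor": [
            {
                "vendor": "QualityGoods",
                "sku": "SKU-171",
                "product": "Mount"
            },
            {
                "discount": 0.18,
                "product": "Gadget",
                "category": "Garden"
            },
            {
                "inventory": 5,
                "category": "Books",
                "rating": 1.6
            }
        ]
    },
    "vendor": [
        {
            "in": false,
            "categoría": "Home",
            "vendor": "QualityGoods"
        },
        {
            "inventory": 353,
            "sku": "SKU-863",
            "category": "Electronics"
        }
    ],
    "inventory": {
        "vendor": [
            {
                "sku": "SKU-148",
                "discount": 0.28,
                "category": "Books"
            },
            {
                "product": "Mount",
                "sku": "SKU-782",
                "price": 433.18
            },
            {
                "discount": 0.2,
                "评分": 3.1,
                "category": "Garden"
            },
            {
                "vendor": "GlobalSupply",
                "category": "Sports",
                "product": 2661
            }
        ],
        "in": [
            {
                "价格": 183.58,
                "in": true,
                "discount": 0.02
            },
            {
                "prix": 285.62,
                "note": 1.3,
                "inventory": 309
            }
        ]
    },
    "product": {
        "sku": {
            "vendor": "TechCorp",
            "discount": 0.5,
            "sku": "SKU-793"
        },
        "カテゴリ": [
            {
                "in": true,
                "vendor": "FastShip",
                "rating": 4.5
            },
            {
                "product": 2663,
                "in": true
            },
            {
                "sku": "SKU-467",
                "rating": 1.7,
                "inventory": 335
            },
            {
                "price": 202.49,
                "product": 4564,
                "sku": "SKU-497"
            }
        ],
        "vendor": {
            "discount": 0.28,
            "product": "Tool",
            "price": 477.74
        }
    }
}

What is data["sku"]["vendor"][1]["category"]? "Garden"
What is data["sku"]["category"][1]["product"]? 9447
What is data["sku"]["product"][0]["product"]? 9589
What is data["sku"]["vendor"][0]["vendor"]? "QualityGoods"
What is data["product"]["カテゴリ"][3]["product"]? 4564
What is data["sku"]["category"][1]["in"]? True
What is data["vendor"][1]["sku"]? "SKU-863"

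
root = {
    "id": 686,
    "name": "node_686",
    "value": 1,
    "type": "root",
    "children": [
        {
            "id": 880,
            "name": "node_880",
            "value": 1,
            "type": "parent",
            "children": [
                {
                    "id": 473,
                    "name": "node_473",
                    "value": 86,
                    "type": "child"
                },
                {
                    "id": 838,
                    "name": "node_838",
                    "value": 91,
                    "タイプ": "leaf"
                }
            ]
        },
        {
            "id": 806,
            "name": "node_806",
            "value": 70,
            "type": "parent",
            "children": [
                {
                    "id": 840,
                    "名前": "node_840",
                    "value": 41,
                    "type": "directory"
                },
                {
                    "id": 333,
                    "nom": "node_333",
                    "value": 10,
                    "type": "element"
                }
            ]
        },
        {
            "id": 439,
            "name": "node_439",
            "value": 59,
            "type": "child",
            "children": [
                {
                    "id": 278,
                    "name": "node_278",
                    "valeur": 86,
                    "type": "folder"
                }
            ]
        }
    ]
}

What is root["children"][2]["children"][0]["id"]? 278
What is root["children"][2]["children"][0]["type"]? "folder"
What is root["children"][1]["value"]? 70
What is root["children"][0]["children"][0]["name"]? "node_473"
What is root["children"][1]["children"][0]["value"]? 41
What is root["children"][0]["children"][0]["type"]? "child"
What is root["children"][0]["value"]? 1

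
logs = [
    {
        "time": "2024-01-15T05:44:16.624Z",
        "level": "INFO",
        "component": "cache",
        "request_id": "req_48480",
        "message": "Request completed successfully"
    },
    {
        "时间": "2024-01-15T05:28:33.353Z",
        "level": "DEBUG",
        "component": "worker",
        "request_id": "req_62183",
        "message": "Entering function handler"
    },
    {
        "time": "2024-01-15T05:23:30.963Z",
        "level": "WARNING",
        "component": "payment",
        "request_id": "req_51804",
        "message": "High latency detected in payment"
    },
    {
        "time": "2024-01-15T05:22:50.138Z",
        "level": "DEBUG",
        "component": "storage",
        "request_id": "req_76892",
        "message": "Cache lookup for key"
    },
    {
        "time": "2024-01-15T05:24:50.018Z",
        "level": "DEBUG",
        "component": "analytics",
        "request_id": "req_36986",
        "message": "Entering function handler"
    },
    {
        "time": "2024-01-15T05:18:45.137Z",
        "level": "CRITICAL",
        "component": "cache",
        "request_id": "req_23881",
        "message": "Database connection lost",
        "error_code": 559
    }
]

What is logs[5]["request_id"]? "req_23881"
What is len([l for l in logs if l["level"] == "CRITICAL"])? 1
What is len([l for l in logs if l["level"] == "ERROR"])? 0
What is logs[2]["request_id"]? "req_51804"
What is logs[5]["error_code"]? 559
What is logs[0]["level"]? "INFO"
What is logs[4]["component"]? "analytics"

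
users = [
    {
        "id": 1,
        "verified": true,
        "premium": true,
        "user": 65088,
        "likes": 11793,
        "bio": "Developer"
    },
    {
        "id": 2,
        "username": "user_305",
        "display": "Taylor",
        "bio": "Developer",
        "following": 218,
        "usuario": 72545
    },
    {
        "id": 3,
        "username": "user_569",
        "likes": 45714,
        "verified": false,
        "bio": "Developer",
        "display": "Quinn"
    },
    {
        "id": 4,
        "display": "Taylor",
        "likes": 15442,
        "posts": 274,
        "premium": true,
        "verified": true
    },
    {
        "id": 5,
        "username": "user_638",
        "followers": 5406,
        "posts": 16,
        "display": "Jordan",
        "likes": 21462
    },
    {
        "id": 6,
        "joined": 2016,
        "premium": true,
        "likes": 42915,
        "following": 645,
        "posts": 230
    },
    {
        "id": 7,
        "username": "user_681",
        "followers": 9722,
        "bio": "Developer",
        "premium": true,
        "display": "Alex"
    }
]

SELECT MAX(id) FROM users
7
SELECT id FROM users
[1, 2, 3, 4, 5, 6, 7]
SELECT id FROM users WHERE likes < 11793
[]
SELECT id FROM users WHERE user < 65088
[]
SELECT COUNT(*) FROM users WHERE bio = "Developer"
4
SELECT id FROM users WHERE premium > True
[]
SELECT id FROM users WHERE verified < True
[3]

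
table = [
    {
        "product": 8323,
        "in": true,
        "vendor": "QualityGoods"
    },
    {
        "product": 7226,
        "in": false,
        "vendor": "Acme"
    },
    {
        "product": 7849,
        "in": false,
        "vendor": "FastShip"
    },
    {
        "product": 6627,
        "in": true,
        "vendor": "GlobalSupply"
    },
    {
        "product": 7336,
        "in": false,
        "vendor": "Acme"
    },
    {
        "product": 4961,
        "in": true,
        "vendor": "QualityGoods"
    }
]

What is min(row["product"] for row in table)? 4961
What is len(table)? 6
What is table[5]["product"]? 4961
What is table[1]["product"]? 7226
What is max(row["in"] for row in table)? True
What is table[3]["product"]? 6627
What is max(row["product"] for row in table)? 8323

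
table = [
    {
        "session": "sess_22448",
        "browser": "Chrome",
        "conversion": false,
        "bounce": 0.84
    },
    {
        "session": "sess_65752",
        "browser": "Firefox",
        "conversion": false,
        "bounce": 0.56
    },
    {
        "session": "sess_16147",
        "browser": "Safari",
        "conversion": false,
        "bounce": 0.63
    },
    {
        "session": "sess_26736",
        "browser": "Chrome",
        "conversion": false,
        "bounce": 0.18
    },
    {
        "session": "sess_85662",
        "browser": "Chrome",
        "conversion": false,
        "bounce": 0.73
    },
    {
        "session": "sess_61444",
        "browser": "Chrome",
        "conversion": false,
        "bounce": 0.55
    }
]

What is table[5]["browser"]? "Chrome"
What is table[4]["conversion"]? False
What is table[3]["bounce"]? 0.18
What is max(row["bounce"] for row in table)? 0.84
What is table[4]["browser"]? "Chrome"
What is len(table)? 6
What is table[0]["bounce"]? 0.84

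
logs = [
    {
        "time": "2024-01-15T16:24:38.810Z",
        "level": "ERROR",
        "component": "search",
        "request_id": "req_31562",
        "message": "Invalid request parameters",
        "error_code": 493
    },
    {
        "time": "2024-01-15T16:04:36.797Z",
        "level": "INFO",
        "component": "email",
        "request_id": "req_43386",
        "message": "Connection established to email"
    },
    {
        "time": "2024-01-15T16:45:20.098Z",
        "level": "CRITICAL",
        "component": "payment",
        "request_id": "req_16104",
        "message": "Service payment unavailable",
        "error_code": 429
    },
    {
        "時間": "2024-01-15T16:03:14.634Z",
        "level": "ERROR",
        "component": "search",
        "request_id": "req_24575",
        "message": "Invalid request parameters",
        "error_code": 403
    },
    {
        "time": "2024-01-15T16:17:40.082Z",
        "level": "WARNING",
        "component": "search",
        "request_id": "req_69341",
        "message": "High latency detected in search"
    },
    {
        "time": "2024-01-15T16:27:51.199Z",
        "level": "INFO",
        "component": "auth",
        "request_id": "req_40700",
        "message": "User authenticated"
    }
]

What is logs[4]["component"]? "search"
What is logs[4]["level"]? "WARNING"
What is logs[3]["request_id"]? "req_24575"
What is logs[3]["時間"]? "2024-01-15T16:03:14.634Z"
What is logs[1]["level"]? "INFO"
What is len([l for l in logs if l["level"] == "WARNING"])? 1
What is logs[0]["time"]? "2024-01-15T16:24:38.810Z"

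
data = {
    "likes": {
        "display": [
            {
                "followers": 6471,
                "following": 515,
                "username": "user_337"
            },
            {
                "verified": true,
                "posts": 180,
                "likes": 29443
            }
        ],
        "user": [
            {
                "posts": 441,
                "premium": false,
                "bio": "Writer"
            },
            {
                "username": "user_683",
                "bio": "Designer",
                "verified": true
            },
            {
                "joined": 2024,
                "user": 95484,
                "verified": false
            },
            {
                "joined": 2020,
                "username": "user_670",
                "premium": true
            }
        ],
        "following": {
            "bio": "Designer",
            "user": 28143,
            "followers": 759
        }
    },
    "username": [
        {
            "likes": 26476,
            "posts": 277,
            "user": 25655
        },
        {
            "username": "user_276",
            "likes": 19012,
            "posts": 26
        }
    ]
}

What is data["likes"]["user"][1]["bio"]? "Designer"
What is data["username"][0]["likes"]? 26476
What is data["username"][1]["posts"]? 26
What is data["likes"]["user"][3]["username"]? "user_670"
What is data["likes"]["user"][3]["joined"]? 2020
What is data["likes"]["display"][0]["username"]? "user_337"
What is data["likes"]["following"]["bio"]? "Designer"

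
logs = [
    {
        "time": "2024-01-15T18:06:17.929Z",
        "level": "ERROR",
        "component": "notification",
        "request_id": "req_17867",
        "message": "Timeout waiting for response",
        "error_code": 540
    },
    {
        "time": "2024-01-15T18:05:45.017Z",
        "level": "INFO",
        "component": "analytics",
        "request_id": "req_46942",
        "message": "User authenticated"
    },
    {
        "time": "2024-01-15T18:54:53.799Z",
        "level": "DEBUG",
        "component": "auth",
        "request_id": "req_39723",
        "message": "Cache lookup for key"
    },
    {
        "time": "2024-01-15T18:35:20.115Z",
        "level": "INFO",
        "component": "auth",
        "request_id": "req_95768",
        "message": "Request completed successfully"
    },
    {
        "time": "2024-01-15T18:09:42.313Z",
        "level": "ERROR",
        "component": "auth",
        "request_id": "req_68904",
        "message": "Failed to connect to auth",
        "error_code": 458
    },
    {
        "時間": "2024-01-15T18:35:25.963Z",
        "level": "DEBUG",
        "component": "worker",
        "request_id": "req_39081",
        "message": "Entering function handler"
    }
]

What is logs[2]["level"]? "DEBUG"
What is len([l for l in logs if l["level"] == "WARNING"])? 0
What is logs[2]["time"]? "2024-01-15T18:54:53.799Z"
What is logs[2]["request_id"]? "req_39723"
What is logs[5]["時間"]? "2024-01-15T18:35:25.963Z"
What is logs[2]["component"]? "auth"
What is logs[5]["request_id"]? "req_39081"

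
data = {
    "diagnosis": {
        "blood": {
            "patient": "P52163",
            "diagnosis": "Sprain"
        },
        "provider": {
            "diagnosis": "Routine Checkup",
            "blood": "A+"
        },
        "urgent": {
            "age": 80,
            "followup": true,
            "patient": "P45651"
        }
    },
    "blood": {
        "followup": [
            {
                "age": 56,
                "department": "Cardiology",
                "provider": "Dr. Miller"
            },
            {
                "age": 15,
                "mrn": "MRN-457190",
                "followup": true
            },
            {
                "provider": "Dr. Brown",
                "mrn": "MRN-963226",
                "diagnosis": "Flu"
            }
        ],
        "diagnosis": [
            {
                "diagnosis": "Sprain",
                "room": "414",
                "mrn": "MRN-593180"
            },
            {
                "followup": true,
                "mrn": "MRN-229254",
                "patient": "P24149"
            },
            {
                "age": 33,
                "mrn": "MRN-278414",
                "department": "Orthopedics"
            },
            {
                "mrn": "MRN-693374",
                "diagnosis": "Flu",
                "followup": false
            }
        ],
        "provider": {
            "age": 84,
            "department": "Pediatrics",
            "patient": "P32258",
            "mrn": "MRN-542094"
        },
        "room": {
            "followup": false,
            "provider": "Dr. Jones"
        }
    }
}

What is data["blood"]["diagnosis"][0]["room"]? "414"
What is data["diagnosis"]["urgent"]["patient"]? "P45651"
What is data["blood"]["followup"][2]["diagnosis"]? "Flu"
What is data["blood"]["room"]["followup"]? False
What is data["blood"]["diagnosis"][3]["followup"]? False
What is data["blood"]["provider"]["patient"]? "P32258"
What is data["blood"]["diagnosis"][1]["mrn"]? "MRN-229254"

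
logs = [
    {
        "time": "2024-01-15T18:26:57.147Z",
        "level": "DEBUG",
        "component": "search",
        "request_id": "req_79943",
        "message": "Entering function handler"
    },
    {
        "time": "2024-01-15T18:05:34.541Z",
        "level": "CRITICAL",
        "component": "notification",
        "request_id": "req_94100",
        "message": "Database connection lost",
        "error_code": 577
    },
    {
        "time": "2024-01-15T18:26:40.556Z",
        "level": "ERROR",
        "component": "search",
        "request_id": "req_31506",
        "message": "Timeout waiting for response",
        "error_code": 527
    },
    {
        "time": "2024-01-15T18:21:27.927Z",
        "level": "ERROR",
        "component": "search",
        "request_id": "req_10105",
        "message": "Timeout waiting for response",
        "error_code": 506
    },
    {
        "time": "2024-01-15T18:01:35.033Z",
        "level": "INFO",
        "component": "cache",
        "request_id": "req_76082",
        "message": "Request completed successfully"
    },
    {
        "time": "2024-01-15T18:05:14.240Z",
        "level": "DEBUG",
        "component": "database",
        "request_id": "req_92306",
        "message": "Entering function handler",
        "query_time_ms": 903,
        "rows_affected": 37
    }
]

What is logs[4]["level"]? "INFO"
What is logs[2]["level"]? "ERROR"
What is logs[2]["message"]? "Timeout waiting for response"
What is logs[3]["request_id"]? "req_10105"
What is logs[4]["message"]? "Request completed successfully"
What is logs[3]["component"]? "search"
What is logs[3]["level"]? "ERROR"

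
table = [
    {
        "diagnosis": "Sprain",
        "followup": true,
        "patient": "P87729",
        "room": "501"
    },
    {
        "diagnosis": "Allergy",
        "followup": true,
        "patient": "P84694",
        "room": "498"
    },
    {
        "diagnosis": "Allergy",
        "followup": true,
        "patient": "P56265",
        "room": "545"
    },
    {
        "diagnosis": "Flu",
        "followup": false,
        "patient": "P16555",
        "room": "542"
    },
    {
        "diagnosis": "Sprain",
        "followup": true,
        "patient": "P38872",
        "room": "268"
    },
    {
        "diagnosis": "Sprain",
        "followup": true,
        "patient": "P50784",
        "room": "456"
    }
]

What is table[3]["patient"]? "P16555"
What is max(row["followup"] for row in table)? True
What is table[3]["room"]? "542"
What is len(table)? 6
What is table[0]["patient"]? "P87729"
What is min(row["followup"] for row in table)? False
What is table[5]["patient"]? "P50784"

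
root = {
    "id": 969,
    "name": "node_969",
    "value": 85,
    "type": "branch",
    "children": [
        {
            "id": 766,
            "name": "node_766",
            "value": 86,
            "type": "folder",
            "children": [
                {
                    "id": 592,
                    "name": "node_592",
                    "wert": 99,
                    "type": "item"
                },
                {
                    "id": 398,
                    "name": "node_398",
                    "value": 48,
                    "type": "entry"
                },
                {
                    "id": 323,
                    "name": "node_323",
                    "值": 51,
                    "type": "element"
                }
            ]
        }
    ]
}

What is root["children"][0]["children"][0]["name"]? "node_592"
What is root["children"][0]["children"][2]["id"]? 323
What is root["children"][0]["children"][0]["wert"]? 99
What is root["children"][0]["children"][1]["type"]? "entry"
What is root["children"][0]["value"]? 86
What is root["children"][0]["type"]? "folder"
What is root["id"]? 969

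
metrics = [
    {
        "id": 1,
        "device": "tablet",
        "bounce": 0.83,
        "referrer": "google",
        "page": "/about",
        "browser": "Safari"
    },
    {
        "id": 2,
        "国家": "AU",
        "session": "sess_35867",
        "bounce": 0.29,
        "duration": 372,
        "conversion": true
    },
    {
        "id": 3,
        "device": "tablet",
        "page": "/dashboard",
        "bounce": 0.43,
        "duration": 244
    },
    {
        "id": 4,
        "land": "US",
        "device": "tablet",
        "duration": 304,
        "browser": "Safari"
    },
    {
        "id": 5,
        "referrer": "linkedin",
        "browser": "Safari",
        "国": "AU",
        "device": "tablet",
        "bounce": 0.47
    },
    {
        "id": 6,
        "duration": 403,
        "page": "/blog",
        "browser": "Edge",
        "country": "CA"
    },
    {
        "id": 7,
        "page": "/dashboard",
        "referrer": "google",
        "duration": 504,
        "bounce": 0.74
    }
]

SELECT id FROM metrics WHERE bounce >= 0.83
[1]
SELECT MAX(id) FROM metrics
7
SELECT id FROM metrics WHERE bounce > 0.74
[1]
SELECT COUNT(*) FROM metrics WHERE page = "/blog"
1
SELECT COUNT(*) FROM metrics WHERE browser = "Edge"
1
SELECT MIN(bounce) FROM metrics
0.29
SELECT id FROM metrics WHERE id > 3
[4, 5, 6, 7]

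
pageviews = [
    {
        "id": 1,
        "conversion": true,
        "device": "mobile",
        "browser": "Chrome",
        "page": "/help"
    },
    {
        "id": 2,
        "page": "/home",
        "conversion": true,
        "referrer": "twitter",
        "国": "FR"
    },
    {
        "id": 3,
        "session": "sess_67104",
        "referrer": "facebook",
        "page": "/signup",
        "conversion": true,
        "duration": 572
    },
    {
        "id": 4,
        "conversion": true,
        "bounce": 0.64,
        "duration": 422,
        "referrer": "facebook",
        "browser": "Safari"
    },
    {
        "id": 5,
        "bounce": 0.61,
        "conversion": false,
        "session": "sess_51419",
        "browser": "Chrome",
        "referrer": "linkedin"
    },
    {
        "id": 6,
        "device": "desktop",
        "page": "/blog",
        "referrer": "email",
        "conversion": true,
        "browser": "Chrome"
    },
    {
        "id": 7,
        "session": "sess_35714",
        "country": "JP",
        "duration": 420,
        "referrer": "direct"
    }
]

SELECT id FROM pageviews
[1, 2, 3, 4, 5, 6, 7]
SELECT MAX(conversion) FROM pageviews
True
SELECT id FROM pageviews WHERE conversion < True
[5]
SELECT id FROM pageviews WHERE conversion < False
[]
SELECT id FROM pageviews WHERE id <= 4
[1, 2, 3, 4]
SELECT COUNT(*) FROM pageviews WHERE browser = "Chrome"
3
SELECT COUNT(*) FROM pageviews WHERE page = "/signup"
1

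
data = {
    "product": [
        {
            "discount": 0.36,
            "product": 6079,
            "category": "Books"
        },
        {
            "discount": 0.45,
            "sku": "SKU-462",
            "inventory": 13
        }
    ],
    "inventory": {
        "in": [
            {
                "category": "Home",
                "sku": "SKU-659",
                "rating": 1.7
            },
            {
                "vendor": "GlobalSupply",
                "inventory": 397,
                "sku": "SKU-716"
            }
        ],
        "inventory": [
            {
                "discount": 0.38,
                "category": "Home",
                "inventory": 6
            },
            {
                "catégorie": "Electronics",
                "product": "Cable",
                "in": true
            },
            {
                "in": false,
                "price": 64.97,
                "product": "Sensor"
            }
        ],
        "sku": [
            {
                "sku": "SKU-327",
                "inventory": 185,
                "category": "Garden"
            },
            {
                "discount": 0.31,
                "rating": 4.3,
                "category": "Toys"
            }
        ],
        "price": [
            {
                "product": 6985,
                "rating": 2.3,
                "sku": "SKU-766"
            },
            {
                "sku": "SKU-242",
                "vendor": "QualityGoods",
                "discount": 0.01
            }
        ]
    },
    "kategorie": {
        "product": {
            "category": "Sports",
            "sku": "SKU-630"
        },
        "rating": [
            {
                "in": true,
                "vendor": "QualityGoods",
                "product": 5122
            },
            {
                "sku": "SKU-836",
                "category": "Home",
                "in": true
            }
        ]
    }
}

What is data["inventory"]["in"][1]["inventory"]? 397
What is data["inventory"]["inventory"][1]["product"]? "Cable"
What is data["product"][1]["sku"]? "SKU-462"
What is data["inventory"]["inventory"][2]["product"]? "Sensor"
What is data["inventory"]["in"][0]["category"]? "Home"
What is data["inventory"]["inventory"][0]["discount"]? 0.38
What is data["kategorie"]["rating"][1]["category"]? "Home"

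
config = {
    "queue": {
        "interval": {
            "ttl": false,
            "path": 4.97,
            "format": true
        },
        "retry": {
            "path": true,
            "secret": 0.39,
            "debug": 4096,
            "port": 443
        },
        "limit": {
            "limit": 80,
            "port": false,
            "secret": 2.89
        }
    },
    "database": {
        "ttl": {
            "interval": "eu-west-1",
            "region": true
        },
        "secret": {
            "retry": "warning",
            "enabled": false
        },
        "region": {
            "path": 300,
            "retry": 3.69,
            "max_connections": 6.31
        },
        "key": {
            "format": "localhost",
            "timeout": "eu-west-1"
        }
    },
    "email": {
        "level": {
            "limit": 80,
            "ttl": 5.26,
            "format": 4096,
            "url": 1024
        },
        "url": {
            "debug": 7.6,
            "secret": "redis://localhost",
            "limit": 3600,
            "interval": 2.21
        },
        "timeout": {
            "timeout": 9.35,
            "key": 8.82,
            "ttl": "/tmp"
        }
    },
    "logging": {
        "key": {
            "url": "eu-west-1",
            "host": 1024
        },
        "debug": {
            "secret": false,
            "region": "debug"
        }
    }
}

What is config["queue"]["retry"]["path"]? True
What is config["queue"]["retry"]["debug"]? 4096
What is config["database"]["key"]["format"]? "localhost"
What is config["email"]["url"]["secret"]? "redis://localhost"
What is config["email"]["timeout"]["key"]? 8.82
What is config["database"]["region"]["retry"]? 3.69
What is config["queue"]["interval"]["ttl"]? False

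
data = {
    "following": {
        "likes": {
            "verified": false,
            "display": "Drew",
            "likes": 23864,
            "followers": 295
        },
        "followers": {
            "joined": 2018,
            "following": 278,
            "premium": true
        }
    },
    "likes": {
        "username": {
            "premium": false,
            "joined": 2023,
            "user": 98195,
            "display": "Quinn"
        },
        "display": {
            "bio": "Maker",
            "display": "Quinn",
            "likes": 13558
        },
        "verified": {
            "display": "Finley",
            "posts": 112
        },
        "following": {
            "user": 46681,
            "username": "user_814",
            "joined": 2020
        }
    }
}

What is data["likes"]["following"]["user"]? 46681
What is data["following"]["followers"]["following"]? 278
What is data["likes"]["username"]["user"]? 98195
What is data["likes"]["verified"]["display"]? "Finley"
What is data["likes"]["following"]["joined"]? 2020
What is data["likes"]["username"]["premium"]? False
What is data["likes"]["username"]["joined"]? 2023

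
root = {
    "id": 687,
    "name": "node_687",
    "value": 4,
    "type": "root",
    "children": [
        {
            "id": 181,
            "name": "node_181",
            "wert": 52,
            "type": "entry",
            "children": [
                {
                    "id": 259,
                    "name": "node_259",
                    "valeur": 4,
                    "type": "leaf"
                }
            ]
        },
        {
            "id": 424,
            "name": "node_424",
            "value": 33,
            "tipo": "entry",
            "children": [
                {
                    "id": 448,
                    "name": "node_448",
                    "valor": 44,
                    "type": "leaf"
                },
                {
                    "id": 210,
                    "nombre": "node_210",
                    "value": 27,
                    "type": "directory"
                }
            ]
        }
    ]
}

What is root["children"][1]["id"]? 424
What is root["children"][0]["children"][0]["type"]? "leaf"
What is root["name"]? "node_687"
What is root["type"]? "root"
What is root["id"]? 687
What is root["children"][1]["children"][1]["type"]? "directory"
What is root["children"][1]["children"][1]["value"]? 27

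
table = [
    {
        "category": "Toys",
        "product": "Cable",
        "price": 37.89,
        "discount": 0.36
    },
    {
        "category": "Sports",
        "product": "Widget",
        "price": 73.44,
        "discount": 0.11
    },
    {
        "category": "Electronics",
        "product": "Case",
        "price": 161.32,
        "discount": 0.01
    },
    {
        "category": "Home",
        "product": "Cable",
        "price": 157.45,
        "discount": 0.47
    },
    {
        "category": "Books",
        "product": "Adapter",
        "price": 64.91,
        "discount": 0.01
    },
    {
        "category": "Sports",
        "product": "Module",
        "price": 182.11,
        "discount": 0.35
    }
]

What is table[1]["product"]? "Widget"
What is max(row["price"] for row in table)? 182.11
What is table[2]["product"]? "Case"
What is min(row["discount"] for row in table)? 0.01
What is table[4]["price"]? 64.91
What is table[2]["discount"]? 0.01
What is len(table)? 6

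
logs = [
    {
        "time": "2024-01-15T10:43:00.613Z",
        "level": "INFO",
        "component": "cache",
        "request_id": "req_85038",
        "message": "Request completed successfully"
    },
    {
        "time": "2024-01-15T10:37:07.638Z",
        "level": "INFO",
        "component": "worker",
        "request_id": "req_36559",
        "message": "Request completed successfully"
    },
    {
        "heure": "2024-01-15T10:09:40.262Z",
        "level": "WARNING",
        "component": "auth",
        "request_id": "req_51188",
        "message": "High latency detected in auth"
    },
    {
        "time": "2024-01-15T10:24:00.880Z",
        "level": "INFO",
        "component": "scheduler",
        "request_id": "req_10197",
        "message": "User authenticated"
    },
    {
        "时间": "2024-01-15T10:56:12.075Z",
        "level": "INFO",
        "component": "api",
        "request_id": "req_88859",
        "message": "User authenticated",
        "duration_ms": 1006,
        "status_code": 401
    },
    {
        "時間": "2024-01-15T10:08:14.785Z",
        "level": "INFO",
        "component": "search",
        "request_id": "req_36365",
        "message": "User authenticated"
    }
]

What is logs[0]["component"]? "cache"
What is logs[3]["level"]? "INFO"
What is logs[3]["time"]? "2024-01-15T10:24:00.880Z"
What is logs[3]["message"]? "User authenticated"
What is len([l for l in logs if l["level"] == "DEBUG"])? 0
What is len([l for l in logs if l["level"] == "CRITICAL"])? 0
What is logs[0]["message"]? "Request completed successfully"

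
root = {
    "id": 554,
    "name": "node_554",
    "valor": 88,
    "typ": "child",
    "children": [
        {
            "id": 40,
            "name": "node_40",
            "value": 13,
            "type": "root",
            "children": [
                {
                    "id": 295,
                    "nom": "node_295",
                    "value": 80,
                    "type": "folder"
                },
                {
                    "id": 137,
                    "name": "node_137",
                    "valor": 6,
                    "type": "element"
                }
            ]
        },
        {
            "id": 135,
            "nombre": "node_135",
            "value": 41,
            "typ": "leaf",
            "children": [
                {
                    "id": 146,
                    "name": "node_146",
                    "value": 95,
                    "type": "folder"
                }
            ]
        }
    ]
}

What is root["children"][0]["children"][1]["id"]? 137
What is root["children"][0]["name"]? "node_40"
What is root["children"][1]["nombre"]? "node_135"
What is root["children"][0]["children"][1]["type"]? "element"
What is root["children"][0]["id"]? 40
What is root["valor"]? 88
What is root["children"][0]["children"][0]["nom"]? "node_295"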